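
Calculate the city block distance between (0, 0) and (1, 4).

Σ|x_i - y_i| = |0 - 1| + |0 - 4| = 1 + 4 = 5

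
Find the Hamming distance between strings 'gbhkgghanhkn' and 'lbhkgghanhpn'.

Differing positions: 1, 11. Hamming distance = 2.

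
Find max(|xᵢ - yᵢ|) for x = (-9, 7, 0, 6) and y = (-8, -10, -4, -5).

max(|x_i - y_i|) = max(|-9 - (-8)|, |7 - (-10)|, |0 - (-4)|, |6 - (-5)|) = max(1, 17, 4, 11) = 17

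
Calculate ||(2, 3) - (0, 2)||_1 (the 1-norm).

Σ|x_i - y_i| = |2 - 0| + |3 - 2| = 2 + 1 = 3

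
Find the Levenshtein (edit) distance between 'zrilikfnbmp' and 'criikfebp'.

Let D[i][j] be the edit distance between the first i characters of 'zrilikfnbmp' and the first j characters of 'criikfebp', with D[i][0] = i, D[0][j] = j, and D[i][j] = D[i-1][j-1] if the characters match, else 1 + min(D[i-1][j], D[i][j-1], D[i-1][j-1]). Filling the table (rows: prefixes of 'zrilikfnbmp', columns: prefixes of 'criikfebp'):
     ε  c  r  i  i  k  f  e  b  p
  ε  0  1  2  3  4  5  6  7  8  9
  z  1  1  2  3  4  5  6  7  8  9
  r  2  2  1  2  3  4  5  6  7  8
  i  3  3  2  1  2  3  4  5  6  7
  l  4  4  3  2  2  3  4  5  6  7
  i  5  5  4  3  2  3  4  5  6  7
  k  6  6  5  4  3  2  3  4  5  6
  f  7  7  6  5  4  3  2  3  4  5
  n  8  8  7  6  5  4  3  3  4  5
  b  9  9  8  7  6  5  4  4  3  4
  m 10 10  9  8  7  6  5  5  4  4
  p 11 11 10  9  8  7  6  6  5  4
The bottom-right entry gives D[11][9] = 4, so no sequence of fewer than 4 edits works. Backtracking through the table gives one optimal edit sequence (4 edits):
  zrilikfnbmp → crilikfnbmp (sub z→c @1)
  crilikfnbmp → criikfnbmp (del l @4)
  criikfnbmp → criikfebmp (sub n→e @7)
  criikfebmp → criikfebp (del m @9)
Edit distance = 4.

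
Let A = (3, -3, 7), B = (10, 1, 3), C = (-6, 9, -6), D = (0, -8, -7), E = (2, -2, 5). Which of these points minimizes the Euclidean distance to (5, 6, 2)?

Distances: d(A) ≈ 10.4881, d(B) ≈ 7.1414, d(C) ≈ 13.9284, d(D) ≈ 17.3781, d(E) ≈ 9.0554. Nearest: B = (10, 1, 3) with distance 7.1414.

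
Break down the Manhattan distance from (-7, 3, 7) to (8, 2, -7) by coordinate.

Σ|x_i - y_i| = |-7 - 8| + |3 - 2| + |7 - (-7)| = 15 + 1 + 14 = 30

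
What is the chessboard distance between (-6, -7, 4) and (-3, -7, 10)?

max(|x_i - y_i|) = max(|-6 - (-3)|, |-7 - (-7)|, |4 - 10|) = max(3, 0, 6) = 6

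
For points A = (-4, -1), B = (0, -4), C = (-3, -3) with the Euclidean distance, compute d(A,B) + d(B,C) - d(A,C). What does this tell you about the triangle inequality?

d(A,B) = √(4² + 3²) = √25 = 5, d(B,C) = √(3² + 1²) = √10 ≈ 3.1623, d(A,C) = √(1² + 2²) = √5 ≈ 2.2361.
d(A,B) + d(B,C) - d(A,C) = 5 + 3.1623 - 2.2361 = 8.1623 - 2.2361 = 5.9262 (to 4 decimal places). This is ≥ 0, so the triangle inequality holds for these points.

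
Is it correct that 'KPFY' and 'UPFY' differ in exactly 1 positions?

Differing positions: 1. Hamming distance = 1, so the claim is true.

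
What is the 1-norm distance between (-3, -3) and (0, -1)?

Σ|x_i - y_i| = |-3 - 0| + |-3 - (-1)| = 3 + 2 = 5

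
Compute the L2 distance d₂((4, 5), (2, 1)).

√(Σ(x_i - y_i)²) = √((4 - 2)² + (5 - 1)²)
= √(2² + 4²) = √(4 + 16) = √20 ≈ 4.4721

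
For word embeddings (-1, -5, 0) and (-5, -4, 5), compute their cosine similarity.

With u = (-1, -5, 0), v = (-5, -4, 5):
u·v = (-1)·(-5) + (-5)·(-4) + 0·5 = 5 + 20 + 0 = 25.
|u| = √((-1)² + (-5)² + 0²) = √26, |v| = √((-5)² + (-4)² + 5²) = √66, so |u||v| = √(26·66) = √1716.
cos θ = (u·v)/(|u||v|) = 25/√1716 ≈ 0.6035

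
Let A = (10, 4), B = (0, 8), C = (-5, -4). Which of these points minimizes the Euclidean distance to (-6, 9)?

Distances: d(A) ≈ 16.7631, d(B) ≈ 6.0828, d(C) ≈ 13.0384. Nearest: B = (0, 8) with distance 6.0828.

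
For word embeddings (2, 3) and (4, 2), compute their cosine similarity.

With u = (2, 3), v = (4, 2):
u·v = 2·4 + 3·2 = 8 + 6 = 14.
|u| = √(2² + 3²) = √13, |v| = √(4² + 2²) = √20, so |u||v| = √(13·20) = √260.
cos θ = (u·v)/(|u||v|) = 14/√260 ≈ 0.8682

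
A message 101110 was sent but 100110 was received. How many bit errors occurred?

Differing positions: 3. Hamming distance = 1.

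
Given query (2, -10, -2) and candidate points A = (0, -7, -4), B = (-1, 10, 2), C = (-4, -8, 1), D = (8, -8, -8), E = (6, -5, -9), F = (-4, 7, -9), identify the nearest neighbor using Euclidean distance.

Distances: d(A) ≈ 4.1231, d(B) ≈ 20.6155, d(C) = 7, d(D) ≈ 8.7178, d(E) ≈ 9.4868, d(F) ≈ 19.3391. Nearest: A = (0, -7, -4) with distance 4.1231.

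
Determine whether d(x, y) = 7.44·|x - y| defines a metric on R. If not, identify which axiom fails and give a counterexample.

Yes. Since |x - y| is a metric on R and 7.44 > 0, the positive scalar multiple 7.44·|x - y| is also a metric: scaling by a positive constant preserves non-negativity, identity (d=0 ⟺ |x-y|=0 ⟺ x=y), symmetry, and the triangle inequality.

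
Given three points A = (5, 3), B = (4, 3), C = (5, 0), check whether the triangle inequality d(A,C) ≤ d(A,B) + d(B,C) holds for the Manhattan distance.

d(A,B) = 1 + 0 = 1, d(B,C) = 1 + 3 = 4, d(A,C) = 0 + 3 = 3.
d(A,C) = 3 ≤ 1 + 4 = 5. Triangle inequality is satisfied.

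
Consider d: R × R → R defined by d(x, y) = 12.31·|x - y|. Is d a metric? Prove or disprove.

Yes. Since |x - y| is a metric on R and 12.31 > 0, the positive scalar multiple 12.31·|x - y| is also a metric: scaling by a positive constant preserves non-negativity, identity (d=0 ⟺ |x-y|=0 ⟺ x=y), symmetry, and the triangle inequality.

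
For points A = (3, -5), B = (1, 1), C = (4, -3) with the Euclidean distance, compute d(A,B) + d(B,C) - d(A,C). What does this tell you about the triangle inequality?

d(A,B) = √(2² + 6²) = √40 ≈ 6.3246, d(B,C) = √(3² + 4²) = √25 = 5, d(A,C) = √(1² + 2²) = √5 ≈ 2.2361.
d(A,B) + d(B,C) - d(A,C) = 6.3246 + 5 - 2.2361 = 11.3246 - 2.2361 = 9.0885 (to 4 decimal places). This is ≥ 0, so the triangle inequality holds for these points.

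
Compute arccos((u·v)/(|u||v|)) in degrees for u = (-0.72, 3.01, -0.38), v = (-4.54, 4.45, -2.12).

With u = (-0.72, 3.01, -0.38), v = (-4.54, 4.45, -2.12):
u·v = (-0.72)·(-4.54) + 3.01·4.45 + (-0.38)·(-2.12) = 3.2688 + 13.3945 + 0.8056 = 17.4689.
|u| = √((-0.72)² + 3.01² + (-0.38)²) = √(0.5184 + 9.0601 + 0.1444) = √9.7229, |v| = √((-4.54)² + 4.45² + (-2.12)²) = √(20.6116 + 19.8025 + 4.4944) = √44.9085.
cos θ = (u·v)/(|u||v|) = 17.4689/(√9.7229·√44.9085) ≈ 0.835994
θ = arccos(0.835994) ≈ 33.28°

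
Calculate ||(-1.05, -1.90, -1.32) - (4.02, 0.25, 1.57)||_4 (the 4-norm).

(Σ|x_i - y_i|^4)^(1/4) = (|-1.05 - 4.02|^4 + |-1.9 - 0.25|^4 + |-1.32 - 1.57|^4)^(1/4)
= (5.07^4 + 2.15^4 + 2.89^4)^(1/4) ≈ (660.7419 + 21.3675 + 69.7576)^(1/4) = (751.867)^(1/4) ≈ 5.2364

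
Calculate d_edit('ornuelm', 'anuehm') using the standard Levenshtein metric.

Let D[i][j] be the edit distance between the first i characters of 'ornuelm' and the first j characters of 'anuehm', with D[i][0] = i, D[0][j] = j, and D[i][j] = D[i-1][j-1] if the characters match, else 1 + min(D[i-1][j], D[i][j-1], D[i-1][j-1]). Filling the table (rows: prefixes of 'ornuelm', columns: prefixes of 'anuehm'):
     ε  a  n  u  e  h  m
  ε  0  1  2  3  4  5  6
  o  1  1  2  3  4  5  6
  r  2  2  2  3  4  5  6
  n  3  3  2  3  4  5  6
  u  4  4  3  2  3  4  5
  e  5  5  4  3  2  3  4
  l  6  6  5  4  3  3  4
  m  7  7  6  5  4  4  3
The bottom-right entry gives D[7][6] = 3, so no sequence of fewer than 3 edits works. Backtracking through the table gives one optimal edit sequence (3 edits):
  ornuelm → rnuelm (del o @1)
  rnuelm → anuelm (sub r→a @1)
  anuelm → anuehm (sub l→h @5)
Edit distance = 3.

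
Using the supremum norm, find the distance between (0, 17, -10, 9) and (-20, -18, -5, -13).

max(|x_i - y_i|) = max(|0 - (-20)|, |17 - (-18)|, |-10 - (-5)|, |9 - (-13)|) = max(20, 35, 5, 22) = 35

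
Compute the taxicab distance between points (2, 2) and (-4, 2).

Σ|x_i - y_i| = |2 - (-4)| + |2 - 2| = 6 + 0 = 6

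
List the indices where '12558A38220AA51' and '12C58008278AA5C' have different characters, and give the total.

Differing positions: 3, 6, 7, 10, 11, 15. Hamming distance = 6.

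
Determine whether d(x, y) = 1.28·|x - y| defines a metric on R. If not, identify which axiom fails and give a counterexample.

Yes. Since |x - y| is a metric on R and 1.28 > 0, the positive scalar multiple 1.28·|x - y| is also a metric: scaling by a positive constant preserves non-negativity, identity (d=0 ⟺ |x-y|=0 ⟺ x=y), symmetry, and the triangle inequality.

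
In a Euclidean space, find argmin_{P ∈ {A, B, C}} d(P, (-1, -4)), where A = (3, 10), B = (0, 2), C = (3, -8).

Distances: d(A) ≈ 14.5602, d(B) ≈ 6.0828, d(C) ≈ 5.6569. Nearest: C = (3, -8) with distance 5.6569.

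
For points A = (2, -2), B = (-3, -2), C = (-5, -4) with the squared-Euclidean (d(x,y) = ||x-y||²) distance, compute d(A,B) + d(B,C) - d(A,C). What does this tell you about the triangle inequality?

d(A,B) = 5² + 0² = 25, d(B,C) = 2² + 2² = 8, d(A,C) = 7² + 2² = 53.
d(A,B) + d(B,C) - d(A,C) = 25 + 8 - 53 = 33 - 53 = -20. This is < 0, so the triangle inequality FAILS for these points (squared-Euclidean is not a metric).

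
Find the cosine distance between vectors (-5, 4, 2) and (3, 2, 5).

With u = (-5, 4, 2), v = (3, 2, 5):
u·v = (-5)·3 + 4·2 + 2·5 = (-15) + 8 + 10 = 3.
|u| = √((-5)² + 4² + 2²) = √45, |v| = √(3² + 2² + 5²) = √38, so |u||v| = √(45·38) = √1710.
cos θ = (u·v)/(|u||v|) = 3/√1710 ≈ 0.0725
Cosine distance = 1 - cos θ ≈ 1 - 0.0725 = 0.9275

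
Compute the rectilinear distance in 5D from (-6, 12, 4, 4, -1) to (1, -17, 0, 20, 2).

Σ|x_i - y_i| = |-6 - 1| + |12 - (-17)| + |4 - 0| + |4 - 20| + |-1 - 2| = 7 + 29 + 4 + 16 + 3 = 59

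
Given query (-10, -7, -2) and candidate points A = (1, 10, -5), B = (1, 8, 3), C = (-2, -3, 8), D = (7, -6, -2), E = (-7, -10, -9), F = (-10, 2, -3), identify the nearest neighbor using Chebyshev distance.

Distances: d(A) = 17, d(B) = 15, d(C) = 10, d(D) = 17, d(E) = 7, d(F) = 9. Nearest: E = (-7, -10, -9) with distance 7.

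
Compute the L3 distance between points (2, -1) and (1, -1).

(Σ|x_i - y_i|^3)^(1/3) = (|2 - 1|^3 + |-1 - (-1)|^3)^(1/3)
= (1^3 + 0^3)^(1/3) = (1 + 0)^(1/3) = (1)^(1/3) = 1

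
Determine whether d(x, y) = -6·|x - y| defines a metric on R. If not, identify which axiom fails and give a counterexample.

No. With c = -6 < 0, d fails non-negativity: d(1, 2) = -6·|1 - 2| = -6·1 = -6 < 0.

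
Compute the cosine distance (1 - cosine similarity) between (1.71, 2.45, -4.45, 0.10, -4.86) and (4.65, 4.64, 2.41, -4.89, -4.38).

With u = (1.71, 2.45, -4.45, 0.10, -4.86), v = (4.65, 4.64, 2.41, -4.89, -4.38):
u·v = 1.71·4.65 + 2.45·4.64 + (-4.45)·2.41 + 0.1·(-4.89) + (-4.86)·(-4.38) = 7.9515 + 11.368 + (-10.7245) + (-0.489) + 21.2868 = 29.3928.
|u| = √(1.71² + 2.45² + (-4.45)² + 0.1² + (-4.86)²) = √(2.9241 + 6.0025 + 19.8025 + 0.01 + 23.6196) = √52.3587, |v| = √(4.65² + 4.64² + 2.41² + (-4.89)² + (-4.38)²) = √(21.6225 + 21.5296 + 5.8081 + 23.9121 + 19.1844) = √92.0567.
cos θ = (u·v)/(|u||v|) = 29.3928/(√52.3587·√92.0567) ≈ 0.4234
Cosine distance = 1 - cos θ ≈ 1 - 0.4234 = 0.5766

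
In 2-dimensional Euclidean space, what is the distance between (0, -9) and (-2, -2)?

√(Σ(x_i - y_i)²) = √((0 - (-2))² + (-9 - (-2))²)
= √(2² + (-7)²) = √(4 + 49) = √53 ≈ 7.2801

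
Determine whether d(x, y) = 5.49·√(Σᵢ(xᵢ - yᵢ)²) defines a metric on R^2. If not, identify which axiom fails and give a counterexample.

Yes. The L2 (Euclidean) norm induces a metric on R^2, and multiplying a metric by a positive constant 5.49 > 0 preserves all four axioms: non-negativity (5.49·||x-y|| ≥ 0), identity (5.49·||x-y|| = 0 ⟺ ||x-y|| = 0 ⟺ x = y), symmetry (||x-y|| = ||y-x||), and the triangle inequality (5.49·||x-z|| ≤ 5.49·||x-y|| + 5.49·||y-z||). So d is a metric.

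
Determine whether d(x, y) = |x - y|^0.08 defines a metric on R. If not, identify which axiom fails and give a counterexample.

Yes. With 0 < p = 0.08 ≤ 1, d(x,y) = |x-y|^0.08 is a metric on R. Non-negativity and symmetry are immediate; |x-y|^0.08 = 0 ⟺ |x-y| = 0 ⟺ x = y. For the triangle inequality, the function t ↦ t^0.08 is subadditive on [0,∞) when p ≤ 1, so |x-z|^0.08 ≤ (|x-y| + |y-z|)^0.08 ≤ |x-y|^0.08 + |y-z|^0.08.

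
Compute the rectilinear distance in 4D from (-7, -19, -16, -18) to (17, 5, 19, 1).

Σ|x_i - y_i| = |-7 - 17| + |-19 - 5| + |-16 - 19| + |-18 - 1| = 24 + 24 + 35 + 19 = 102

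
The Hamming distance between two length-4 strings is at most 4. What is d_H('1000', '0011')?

Differing positions: 1, 3, 4. Hamming distance = 3. The maximum possible Hamming distance for length-4 strings is 4, so d_H/4 = 3/4 = 0.75.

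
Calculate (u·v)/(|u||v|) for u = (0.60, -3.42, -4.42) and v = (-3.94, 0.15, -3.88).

With u = (0.60, -3.42, -4.42), v = (-3.94, 0.15, -3.88):
u·v = 0.6·(-3.94) + (-3.42)·0.15 + (-4.42)·(-3.88) = (-2.364) + (-0.513) + 17.1496 = 14.2726.
|u| = √(0.6² + (-3.42)² + (-4.42)²) = √(0.36 + 11.6964 + 19.5364) = √31.5928, |v| = √((-3.94)² + 0.15² + (-3.88)²) = √(15.5236 + 0.0225 + 15.0544) = √30.6005.
cos θ = (u·v)/(|u||v|) = 14.2726/(√31.5928·√30.6005) ≈ 0.459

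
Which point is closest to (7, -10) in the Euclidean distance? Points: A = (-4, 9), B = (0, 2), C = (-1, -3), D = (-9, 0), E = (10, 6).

Distances: d(A) ≈ 21.9545, d(B) ≈ 13.8924, d(C) ≈ 10.6301, d(D) ≈ 18.868, d(E) ≈ 16.2788. Nearest: C = (-1, -3) with distance 10.6301.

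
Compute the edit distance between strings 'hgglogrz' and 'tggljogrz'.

Let D[i][j] be the edit distance between the first i characters of 'hgglogrz' and the first j characters of 'tggljogrz', with D[i][0] = i, D[0][j] = j, and D[i][j] = D[i-1][j-1] if the characters match, else 1 + min(D[i-1][j], D[i][j-1], D[i-1][j-1]). Filling the table (rows: prefixes of 'hgglogrz', columns: prefixes of 'tggljogrz'):
     ε  t  g  g  l  j  o  g  r  z
  ε  0  1  2  3  4  5  6  7  8  9
  h  1  1  2  3  4  5  6  7  8  9
  g  2  2  1  2  3  4  5  6  7  8
  g  3  3  2  1  2  3  4  5  6  7
  l  4  4  3  2  1  2  3  4  5  6
  o  5  5  4  3  2  2  2  3  4  5
  g  6  6  5  4  3  3  3  2  3  4
  r  7  7  6  5  4  4  4  3  2  3
  z  8  8  7  6  5  5  5  4  3  2
The bottom-right entry gives D[8][9] = 2, so no sequence of fewer than 2 edits works. Backtracking through the table gives one optimal edit sequence (2 edits):
  hgglogrz → tgglogrz (sub h→t @1)
  tgglogrz → tggljogrz (ins j @5)
Edit distance = 2.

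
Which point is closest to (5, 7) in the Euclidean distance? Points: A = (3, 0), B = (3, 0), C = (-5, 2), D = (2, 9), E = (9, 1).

Distances: d(A) ≈ 7.2801, d(B) ≈ 7.2801, d(C) ≈ 11.1803, d(D) ≈ 3.6056, d(E) ≈ 7.2111. Nearest: D = (2, 9) with distance 3.6056.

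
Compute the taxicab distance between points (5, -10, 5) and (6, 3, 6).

Σ|x_i - y_i| = |5 - 6| + |-10 - 3| + |5 - 6| = 1 + 13 + 1 = 15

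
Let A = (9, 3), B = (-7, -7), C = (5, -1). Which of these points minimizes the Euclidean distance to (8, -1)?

Distances: d(A) ≈ 4.1231, d(B) ≈ 16.1555, d(C) = 3. Nearest: C = (5, -1) with distance 3.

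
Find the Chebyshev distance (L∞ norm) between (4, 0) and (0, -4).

max(|x_i - y_i|) = max(|4 - 0|, |0 - (-4)|) = max(4, 4) = 4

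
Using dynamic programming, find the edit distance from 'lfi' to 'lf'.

Let D[i][j] be the edit distance between the first i characters of 'lfi' and the first j characters of 'lf', with D[i][0] = i, D[0][j] = j, and D[i][j] = D[i-1][j-1] if the characters match, else 1 + min(D[i-1][j], D[i][j-1], D[i-1][j-1]). Filling the table (rows: prefixes of 'lfi', columns: prefixes of 'lf'):
     ε  l  f
  ε  0  1  2
  l  1  0  1
  f  2  1  0
  i  3  2  1
The bottom-right entry gives D[3][2] = 1, so no sequence of fewer than 1 edit works. Backtracking through the table gives one optimal edit sequence (1 edit):
  lfi → lf (del i @3)
Edit distance = 1.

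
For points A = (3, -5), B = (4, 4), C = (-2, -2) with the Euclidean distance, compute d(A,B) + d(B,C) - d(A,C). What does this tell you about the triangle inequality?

d(A,B) = √(1² + 9²) = √82 ≈ 9.0554, d(B,C) = √(6² + 6²) = √72 ≈ 8.4853, d(A,C) = √(5² + 3²) = √34 ≈ 5.831.
d(A,B) + d(B,C) - d(A,C) = 9.0554 + 8.4853 - 5.831 = 17.5407 - 5.831 = 11.7097 (to 4 decimal places). This is ≥ 0, so the triangle inequality holds for these points.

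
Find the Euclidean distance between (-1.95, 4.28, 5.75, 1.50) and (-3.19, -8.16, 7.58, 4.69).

√(Σ(x_i - y_i)²) = √((-1.95 - (-3.19))² + (4.28 - (-8.16))² + (5.75 - 7.58)² + (1.5 - 4.69)²)
= √(1.24² + 12.44² + (-1.83)² + (-3.19)²) = √(1.5376 + 154.7536 + 3.3489 + 10.1761) = √169.8162 ≈ 13.0314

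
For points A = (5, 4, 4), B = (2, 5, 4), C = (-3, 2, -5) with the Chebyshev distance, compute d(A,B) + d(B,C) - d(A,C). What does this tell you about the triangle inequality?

d(A,B) = max(3, 1, 0) = 3, d(B,C) = max(5, 3, 9) = 9, d(A,C) = max(8, 2, 9) = 9.
d(A,B) + d(B,C) - d(A,C) = 3 + 9 - 9 = 12 - 9 = 3. This is ≥ 0, so the triangle inequality holds for these points.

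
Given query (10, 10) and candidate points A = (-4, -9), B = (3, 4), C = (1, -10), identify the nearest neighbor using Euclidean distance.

Distances: d(A) ≈ 23.6008, d(B) ≈ 9.2195, d(C) ≈ 21.9317. Nearest: B = (3, 4) with distance 9.2195.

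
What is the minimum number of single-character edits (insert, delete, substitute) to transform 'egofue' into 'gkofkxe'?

Let D[i][j] be the edit distance between the first i characters of 'egofue' and the first j characters of 'gkofkxe', with D[i][0] = i, D[0][j] = j, and D[i][j] = D[i-1][j-1] if the characters match, else 1 + min(D[i-1][j], D[i][j-1], D[i-1][j-1]). Filling the table (rows: prefixes of 'egofue', columns: prefixes of 'gkofkxe'):
     ε  g  k  o  f  k  x  e
  ε  0  1  2  3  4  5  6  7
  e  1  1  2  3  4  5  6  6
  g  2  1  2  3  4  5  6  7
  o  3  2  2  2  3  4  5  6
  f  4  3  3  3  2  3  4  5
  u  5  4  4  4  3  3  4  5
  e  6  5  5  5  4  4  4  4
The bottom-right entry gives D[6][7] = 4, so no sequence of fewer than 4 edits works. Backtracking through the table gives one optimal edit sequence (4 edits):
  egofue → ggofue (sub e→g @1)
  ggofue → gkofue (sub g→k @2)
  gkofue → gkofkue (ins k @5)
  gkofkue → gkofkxe (sub u→x @6)
Edit distance = 4.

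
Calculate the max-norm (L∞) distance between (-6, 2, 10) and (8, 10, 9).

max(|x_i - y_i|) = max(|-6 - 8|, |2 - 10|, |10 - 9|) = max(14, 8, 1) = 14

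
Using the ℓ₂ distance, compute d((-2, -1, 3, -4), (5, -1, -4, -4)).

(Σ|x_i - y_i|^2)^(1/2) = (|-2 - 5|^2 + |-1 - (-1)|^2 + |3 - (-4)|^2 + |-4 - (-4)|^2)^(1/2)
= (7^2 + 0^2 + 7^2 + 0^2)^(1/2) = (49 + 0 + 49 + 0)^(1/2) = (98)^(1/2) ≈ 9.8995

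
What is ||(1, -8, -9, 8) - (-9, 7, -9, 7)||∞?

max(|x_i - y_i|) = max(|1 - (-9)|, |-8 - 7|, |-9 - (-9)|, |8 - 7|) = max(10, 15, 0, 1) = 15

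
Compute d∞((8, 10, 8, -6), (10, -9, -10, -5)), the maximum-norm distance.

max(|x_i - y_i|) = max(|8 - 10|, |10 - (-9)|, |8 - (-10)|, |-6 - (-5)|) = max(2, 19, 18, 1) = 19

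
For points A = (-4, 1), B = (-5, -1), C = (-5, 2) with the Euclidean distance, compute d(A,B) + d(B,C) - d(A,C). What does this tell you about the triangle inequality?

d(A,B) = √(1² + 2²) = √5 ≈ 2.2361, d(B,C) = √(0² + 3²) = √9 = 3, d(A,C) = √(1² + 1²) = √2 ≈ 1.4142.
d(A,B) + d(B,C) - d(A,C) = 2.2361 + 3 - 1.4142 = 5.2361 - 1.4142 = 3.8219 (to 4 decimal places). This is ≥ 0, so the triangle inequality holds for these points.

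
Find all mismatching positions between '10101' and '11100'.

Differing positions: 2, 5. Hamming distance = 2.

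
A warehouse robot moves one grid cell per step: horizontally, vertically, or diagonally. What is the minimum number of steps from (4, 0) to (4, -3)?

max(|x_i - y_i|) = max(|4 - 4|, |0 - (-3)|) = max(0, 3) = 3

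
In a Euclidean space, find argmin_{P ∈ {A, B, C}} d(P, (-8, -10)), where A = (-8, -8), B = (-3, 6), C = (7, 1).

Distances: d(A) = 2, d(B) ≈ 16.7631, d(C) ≈ 18.6011. Nearest: A = (-8, -8) with distance 2.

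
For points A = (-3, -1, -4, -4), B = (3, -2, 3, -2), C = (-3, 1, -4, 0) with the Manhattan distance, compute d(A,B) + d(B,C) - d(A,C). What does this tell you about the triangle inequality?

d(A,B) = 6 + 1 + 7 + 2 = 16, d(B,C) = 6 + 3 + 7 + 2 = 18, d(A,C) = 0 + 2 + 0 + 4 = 6.
d(A,B) + d(B,C) - d(A,C) = 16 + 18 - 6 = 34 - 6 = 28. This is ≥ 0, so the triangle inequality holds for these points.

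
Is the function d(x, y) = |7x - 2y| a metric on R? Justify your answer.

No. d fails symmetry: d(9, 5) = |7·9 - 2·5| = |53| = 53, but d(5, 9) = |7·5 - 2·9| = |17| = 17. Since 53 ≠ 17, d(x,y) ≠ d(y,x) in general.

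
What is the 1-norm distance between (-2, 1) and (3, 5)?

Σ|x_i - y_i| = |-2 - 3| + |1 - 5| = 5 + 4 = 9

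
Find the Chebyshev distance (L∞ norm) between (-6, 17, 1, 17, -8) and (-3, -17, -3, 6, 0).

max(|x_i - y_i|) = max(|-6 - (-3)|, |17 - (-17)|, |1 - (-3)|, |17 - 6|, |-8 - 0|) = max(3, 34, 4, 11, 8) = 34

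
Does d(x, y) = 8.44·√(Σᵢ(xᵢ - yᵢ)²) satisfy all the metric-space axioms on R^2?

Yes. The L2 (Euclidean) norm induces a metric on R^2, and multiplying a metric by a positive constant 8.44 > 0 preserves all four axioms: non-negativity (8.44·||x-y|| ≥ 0), identity (8.44·||x-y|| = 0 ⟺ ||x-y|| = 0 ⟺ x = y), symmetry (||x-y|| = ||y-x||), and the triangle inequality (8.44·||x-z|| ≤ 8.44·||x-y|| + 8.44·||y-z||). So d is a metric.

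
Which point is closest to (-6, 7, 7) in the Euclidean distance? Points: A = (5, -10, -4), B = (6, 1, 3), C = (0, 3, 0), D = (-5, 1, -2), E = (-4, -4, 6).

Distances: d(A) ≈ 23.0434, d(B) = 14, d(C) ≈ 10.0499, d(D) ≈ 10.8628, d(E) ≈ 11.225. Nearest: C = (0, 3, 0) with distance 10.0499.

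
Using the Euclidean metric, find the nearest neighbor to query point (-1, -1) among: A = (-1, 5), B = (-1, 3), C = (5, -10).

Distances: d(A) = 6, d(B) = 4, d(C) ≈ 10.8167. Nearest: B = (-1, 3) with distance 4.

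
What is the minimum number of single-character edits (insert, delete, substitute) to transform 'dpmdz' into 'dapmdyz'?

Let D[i][j] be the edit distance between the first i characters of 'dpmdz' and the first j characters of 'dapmdyz', with D[i][0] = i, D[0][j] = j, and D[i][j] = D[i-1][j-1] if the characters match, else 1 + min(D[i-1][j], D[i][j-1], D[i-1][j-1]). Filling the table (rows: prefixes of 'dpmdz', columns: prefixes of 'dapmdyz'):
     ε  d  a  p  m  d  y  z
  ε  0  1  2  3  4  5  6  7
  d  1  0  1  2  3  4  5  6
  p  2  1  1  1  2  3  4  5
  m  3  2  2  2  1  2  3  4
  d  4  3  3  3  2  1  2  3
  z  5  4  4  4  3  2  2  2
The bottom-right entry gives D[5][7] = 2, so no sequence of fewer than 2 edits works. Backtracking through the table gives one optimal edit sequence (2 edits):
  dpmdz → dapmdz (ins a @2)
  dapmdz → dapmdyz (ins y @6)
Edit distance = 2.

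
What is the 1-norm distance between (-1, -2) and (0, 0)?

Σ|x_i - y_i| = |-1 - 0| + |-2 - 0| = 1 + 2 = 3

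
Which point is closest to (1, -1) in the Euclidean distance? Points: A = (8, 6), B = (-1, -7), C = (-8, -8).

Distances: d(A) ≈ 9.8995, d(B) ≈ 6.3246, d(C) ≈ 11.4018. Nearest: B = (-1, -7) with distance 6.3246.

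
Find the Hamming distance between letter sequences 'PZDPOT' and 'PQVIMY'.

Differing positions: 2, 3, 4, 5, 6. Hamming distance = 5.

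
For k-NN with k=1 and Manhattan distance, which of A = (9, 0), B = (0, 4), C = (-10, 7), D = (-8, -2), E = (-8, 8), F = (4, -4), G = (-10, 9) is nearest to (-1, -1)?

Distances: d(A) = 11, d(B) = 6, d(C) = 17, d(D) = 8, d(E) = 16, d(F) = 8, d(G) = 19. Nearest: B = (0, 4) with distance 6.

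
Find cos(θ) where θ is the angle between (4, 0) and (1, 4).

With u = (4, 0), v = (1, 4):
u·v = 4·1 + 0·4 = 4 + 0 = 4.
|u| = √(4² + 0²) = √16, |v| = √(1² + 4²) = √17, so |u||v| = √(16·17) = √272.
cos θ = (u·v)/(|u||v|) = 4/√272 ≈ 0.2425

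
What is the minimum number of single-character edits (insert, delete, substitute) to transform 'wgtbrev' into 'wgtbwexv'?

Let D[i][j] be the edit distance between the first i characters of 'wgtbrev' and the first j characters of 'wgtbwexv', with D[i][0] = i, D[0][j] = j, and D[i][j] = D[i-1][j-1] if the characters match, else 1 + min(D[i-1][j], D[i][j-1], D[i-1][j-1]). Filling the table (rows: prefixes of 'wgtbrev', columns: prefixes of 'wgtbwexv'):
     ε  w  g  t  b  w  e  x  v
  ε  0  1  2  3  4  5  6  7  8
  w  1  0  1  2  3  4  5  6  7
  g  2  1  0  1  2  3  4  5  6
  t  3  2  1  0  1  2  3  4  5
  b  4  3  2  1  0  1  2  3  4
  r  5  4  3  2  1  1  2  3  4
  e  6  5  4  3  2  2  1  2  3
  v  7  6  5  4  3  3  2  2  2
The bottom-right entry gives D[7][8] = 2, so no sequence of fewer than 2 edits works. Backtracking through the table gives one optimal edit sequence (2 edits):
  wgtbrev → wgtbwev (sub r→w @5)
  wgtbwev → wgtbwexv (ins x @7)
Edit distance = 2.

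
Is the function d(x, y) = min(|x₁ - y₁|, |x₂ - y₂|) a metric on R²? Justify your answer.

No. d fails identity of indiscernibles: take x = (2, 0) and y = (2, 3). Then d(x,y) = min(|2 - 2|, |0 - 3|) = min(0, 3) = 0, yet x ≠ y.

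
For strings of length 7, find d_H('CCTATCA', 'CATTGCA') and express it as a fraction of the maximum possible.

Differing positions: 2, 4, 5. Hamming distance = 3. The maximum possible Hamming distance for length-7 strings is 7, so d_H/7 = 3/7 ≈ 0.4286.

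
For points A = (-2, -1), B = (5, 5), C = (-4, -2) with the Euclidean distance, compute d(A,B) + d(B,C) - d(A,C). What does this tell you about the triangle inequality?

d(A,B) = √(7² + 6²) = √85 ≈ 9.2195, d(B,C) = √(9² + 7²) = √130 ≈ 11.4018, d(A,C) = √(2² + 1²) = √5 ≈ 2.2361.
d(A,B) + d(B,C) - d(A,C) = 9.2195 + 11.4018 - 2.2361 = 20.6213 - 2.2361 = 18.3852 (to 4 decimal places). This is ≥ 0, so the triangle inequality holds for these points.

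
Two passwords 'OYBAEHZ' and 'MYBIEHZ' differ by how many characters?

Differing positions: 1, 4. Hamming distance = 2.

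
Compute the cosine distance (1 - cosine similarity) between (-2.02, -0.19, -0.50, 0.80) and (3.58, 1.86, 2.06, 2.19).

With u = (-2.02, -0.19, -0.50, 0.80), v = (3.58, 1.86, 2.06, 2.19):
u·v = (-2.02)·3.58 + (-0.19)·1.86 + (-0.5)·2.06 + 0.8·2.19 = (-7.2316) + (-0.3534) + (-1.03) + 1.752 = -6.863.
|u| = √((-2.02)² + (-0.19)² + (-0.5)² + 0.8²) = √(4.0804 + 0.0361 + 0.25 + 0.64) = √5.0065, |v| = √(3.58² + 1.86² + 2.06² + 2.19²) = √(12.8164 + 3.4596 + 4.2436 + 4.7961) = √25.3157.
cos θ = (u·v)/(|u||v|) = -6.863/(√5.0065·√25.3157) ≈ -0.6096
Cosine distance = 1 - cos θ ≈ 1 - (-0.6096) = 1.6096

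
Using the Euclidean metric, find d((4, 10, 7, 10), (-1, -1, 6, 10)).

√(Σ(x_i - y_i)²) = √((4 - (-1))² + (10 - (-1))² + (7 - 6)² + (10 - 10)²)
= √(5² + 11² + 1² + 0²) = √(25 + 121 + 1 + 0) = √147 ≈ 12.1244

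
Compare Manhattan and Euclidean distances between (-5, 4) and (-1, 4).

L1 = |-5 - (-1)| + |4 - 4| = 4 + 0 = 4
L2 = √(4² + 0²) = √16 = 4
L1 ≥ L2 always (equality iff movement is along one axis); L1 = L2 here (movement is along a single axis).
Ratio L1/L2 = 4/4 = 1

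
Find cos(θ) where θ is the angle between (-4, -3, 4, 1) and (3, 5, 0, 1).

With u = (-4, -3, 4, 1), v = (3, 5, 0, 1):
u·v = (-4)·3 + (-3)·5 + 4·0 + 1·1 = (-12) + (-15) + 0 + 1 = -26.
|u| = √((-4)² + (-3)² + 4² + 1²) = √42, |v| = √(3² + 5² + 0² + 1²) = √35, so |u||v| = √(42·35) = √1470.
cos θ = (u·v)/(|u||v|) = -26/√1470 ≈ -0.6781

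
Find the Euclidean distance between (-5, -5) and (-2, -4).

√(Σ(x_i - y_i)²) = √((-5 - (-2))² + (-5 - (-4))²)
= √((-3)² + (-1)²) = √(9 + 1) = √10 ≈ 3.1623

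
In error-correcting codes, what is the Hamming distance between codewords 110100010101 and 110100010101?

Differing positions: none. Hamming distance = 0.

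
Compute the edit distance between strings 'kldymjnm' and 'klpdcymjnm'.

Let D[i][j] be the edit distance between the first i characters of 'kldymjnm' and the first j characters of 'klpdcymjnm', with D[i][0] = i, D[0][j] = j, and D[i][j] = D[i-1][j-1] if the characters match, else 1 + min(D[i-1][j], D[i][j-1], D[i-1][j-1]). Filling the table (rows: prefixes of 'kldymjnm', columns: prefixes of 'klpdcymjnm'):
     ε  k  l  p  d  c  y  m  j  n  m
  ε  0  1  2  3  4  5  6  7  8  9 10
  k  1  0  1  2  3  4  5  6  7  8  9
  l  2  1  0  1  2  3  4  5  6  7  8
  d  3  2  1  1  1  2  3  4  5  6  7
  y  4  3  2  2  2  2  2  3  4  5  6
  m  5  4  3  3  3  3  3  2  3  4  5
  j  6  5  4  4  4  4  4  3  2  3  4
  n  7  6  5  5  5  5  5  4  3  2  3
  m  8  7  6  6  6  6  6  5  4  3  2
The bottom-right entry gives D[8][10] = 2, so no sequence of fewer than 2 edits works. Backtracking through the table gives one optimal edit sequence (2 edits):
  kldymjnm → klpdymjnm (ins p @3)
  klpdymjnm → klpdcymjnm (ins c @5)
Edit distance = 2.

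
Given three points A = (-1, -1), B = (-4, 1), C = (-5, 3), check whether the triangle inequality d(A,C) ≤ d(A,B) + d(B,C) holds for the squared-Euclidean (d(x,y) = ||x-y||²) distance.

d(A,B) = 3² + 2² = 13, d(B,C) = 1² + 2² = 5, d(A,C) = 4² + 4² = 32.
d(A,C) = 32 > 13 + 5 = 18. Triangle inequality is VIOLATED. (Squared-Euclidean is not a metric — this is a counterexample.)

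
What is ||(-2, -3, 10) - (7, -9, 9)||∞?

max(|x_i - y_i|) = max(|-2 - 7|, |-3 - (-9)|, |10 - 9|) = max(9, 6, 1) = 9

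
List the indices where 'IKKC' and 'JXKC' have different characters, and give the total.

Differing positions: 1, 2. Hamming distance = 2.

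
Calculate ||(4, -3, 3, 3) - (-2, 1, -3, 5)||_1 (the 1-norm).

Σ|x_i - y_i| = |4 - (-2)| + |-3 - 1| + |3 - (-3)| + |3 - 5| = 6 + 4 + 6 + 2 = 18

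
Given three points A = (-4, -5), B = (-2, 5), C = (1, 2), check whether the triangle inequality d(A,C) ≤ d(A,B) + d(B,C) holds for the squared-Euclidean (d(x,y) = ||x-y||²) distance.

d(A,B) = 2² + 10² = 104, d(B,C) = 3² + 3² = 18, d(A,C) = 5² + 7² = 74.
d(A,C) = 74 ≤ 104 + 18 = 122. Triangle inequality is satisfied.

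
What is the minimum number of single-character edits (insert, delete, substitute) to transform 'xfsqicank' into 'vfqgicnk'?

Let D[i][j] be the edit distance between the first i characters of 'xfsqicank' and the first j characters of 'vfqgicnk', with D[i][0] = i, D[0][j] = j, and D[i][j] = D[i-1][j-1] if the characters match, else 1 + min(D[i-1][j], D[i][j-1], D[i-1][j-1]). Filling the table (rows: prefixes of 'xfsqicank', columns: prefixes of 'vfqgicnk'):
     ε  v  f  q  g  i  c  n  k
  ε  0  1  2  3  4  5  6  7  8
  x  1  1  2  3  4  5  6  7  8
  f  2  2  1  2  3  4  5  6  7
  s  3  3  2  2  3  4  5  6  7
  q  4  4  3  2  3  4  5  6  7
  i  5  5  4  3  3  3  4  5  6
  c  6  6  5  4  4  4  3  4  5
  a  7  7  6  5  5  5  4  4  5
  n  8  8  7  6  6  6  5  4  5
  k  9  9  8  7  7  7  6  5  4
The bottom-right entry gives D[9][8] = 4, so no sequence of fewer than 4 edits works. Backtracking through the table gives one optimal edit sequence (4 edits):
  xfsqicank → vfsqicank (sub x→v @1)
  vfsqicank → vfqqicank (sub s→q @3)
  vfqqicank → vfqgicank (sub q→g @4)
  vfqgicank → vfqgicnk (del a @7)
Edit distance = 4.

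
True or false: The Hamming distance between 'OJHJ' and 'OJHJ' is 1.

Differing positions: none. Hamming distance = 0, so the claim that d_H = 1 is false.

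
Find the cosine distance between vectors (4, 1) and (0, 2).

With u = (4, 1), v = (0, 2):
u·v = 4·0 + 1·2 = 0 + 2 = 2.
|u| = √(4² + 1²) = √17, |v| = √(0² + 2²) = √4, so |u||v| = √(17·4) = √68.
cos θ = (u·v)/(|u||v|) = 2/√68 ≈ 0.2425
Cosine distance = 1 - cos θ ≈ 1 - 0.2425 = 0.7575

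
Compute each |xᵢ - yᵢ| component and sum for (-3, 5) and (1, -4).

Σ|x_i - y_i| = |-3 - 1| + |5 - (-4)| = 4 + 9 = 13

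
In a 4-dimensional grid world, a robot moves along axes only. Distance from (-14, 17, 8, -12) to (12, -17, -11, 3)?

Σ|x_i - y_i| = |-14 - 12| + |17 - (-17)| + |8 - (-11)| + |-12 - 3| = 26 + 34 + 19 + 15 = 94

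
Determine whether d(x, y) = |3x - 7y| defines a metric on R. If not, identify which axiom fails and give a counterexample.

No. d fails symmetry: d(2, 9) = |3·2 - 7·9| = |-57| = 57, but d(9, 2) = |3·9 - 7·2| = |13| = 13. Since 57 ≠ 13, d(x,y) ≠ d(y,x) in general.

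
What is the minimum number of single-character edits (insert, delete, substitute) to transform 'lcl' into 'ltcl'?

Let D[i][j] be the edit distance between the first i characters of 'lcl' and the first j characters of 'ltcl', with D[i][0] = i, D[0][j] = j, and D[i][j] = D[i-1][j-1] if the characters match, else 1 + min(D[i-1][j], D[i][j-1], D[i-1][j-1]). Filling the table (rows: prefixes of 'lcl', columns: prefixes of 'ltcl'):
     ε  l  t  c  l
  ε  0  1  2  3  4
  l  1  0  1  2  3
  c  2  1  1  1  2
  l  3  2  2  2  1
The bottom-right entry gives D[3][4] = 1, so no sequence of fewer than 1 edit works. Backtracking through the table gives one optimal edit sequence (1 edit):
  lcl → ltcl (ins t @2)
Edit distance = 1.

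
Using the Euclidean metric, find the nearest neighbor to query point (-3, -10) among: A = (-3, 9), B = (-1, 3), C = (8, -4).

Distances: d(A) = 19, d(B) ≈ 13.1529, d(C) ≈ 12.53. Nearest: C = (8, -4) with distance 12.53.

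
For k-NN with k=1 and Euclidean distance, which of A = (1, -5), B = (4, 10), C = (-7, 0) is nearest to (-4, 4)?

Distances: d(A) ≈ 10.2956, d(B) = 10, d(C) = 5. Nearest: C = (-7, 0) with distance 5.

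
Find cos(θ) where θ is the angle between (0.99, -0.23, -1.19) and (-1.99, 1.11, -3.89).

With u = (0.99, -0.23, -1.19), v = (-1.99, 1.11, -3.89):
u·v = 0.99·(-1.99) + (-0.23)·1.11 + (-1.19)·(-3.89) = (-1.9701) + (-0.2553) + 4.6291 = 2.4037.
|u| = √(0.99² + (-0.23)² + (-1.19)²) = √(0.9801 + 0.0529 + 1.4161) = √2.4491, |v| = √((-1.99)² + 1.11² + (-3.89)²) = √(3.9601 + 1.2321 + 15.1321) = √20.3243.
cos θ = (u·v)/(|u||v|) = 2.4037/(√2.4491·√20.3243) ≈ 0.3407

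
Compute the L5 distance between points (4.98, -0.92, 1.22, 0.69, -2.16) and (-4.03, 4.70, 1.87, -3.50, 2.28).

(Σ|x_i - y_i|^5)^(1/5) = (|4.98 - (-4.03)|^5 + |-0.92 - 4.7|^5 + |1.22 - 1.87|^5 + |0.69 - (-3.5)|^5 + |-2.16 - 2.28|^5)^(1/5)
= (9.01^5 + 5.62^5 + 0.65^5 + 4.19^5 + 4.44^5)^(1/5) ≈ (59377.7798 + 5606.3677 + 0.116 + 1291.4278 + 1725.4996)^(1/5) = (68001.1909)^(1/5) ≈ 9.2577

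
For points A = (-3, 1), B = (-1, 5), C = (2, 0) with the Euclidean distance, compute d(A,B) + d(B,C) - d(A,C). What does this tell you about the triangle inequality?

d(A,B) = √(2² + 4²) = √20 ≈ 4.4721, d(B,C) = √(3² + 5²) = √34 ≈ 5.831, d(A,C) = √(5² + 1²) = √26 ≈ 5.099.
d(A,B) + d(B,C) - d(A,C) = 4.4721 + 5.831 - 5.099 = 10.3031 - 5.099 = 5.2041 (to 4 decimal places). This is ≥ 0, so the triangle inequality holds for these points.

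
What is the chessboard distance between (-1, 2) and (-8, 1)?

max(|x_i - y_i|) = max(|-1 - (-8)|, |2 - 1|) = max(7, 1) = 7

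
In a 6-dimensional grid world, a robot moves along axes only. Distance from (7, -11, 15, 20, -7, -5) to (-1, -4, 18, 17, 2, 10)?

Σ|x_i - y_i| = |7 - (-1)| + |-11 - (-4)| + |15 - 18| + |20 - 17| + |-7 - 2| + |-5 - 10| = 8 + 7 + 3 + 3 + 9 + 15 = 45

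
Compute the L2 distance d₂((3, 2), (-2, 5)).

√(Σ(x_i - y_i)²) = √((3 - (-2))² + (2 - 5)²)
= √(5² + (-3)²) = √(25 + 9) = √34 ≈ 5.831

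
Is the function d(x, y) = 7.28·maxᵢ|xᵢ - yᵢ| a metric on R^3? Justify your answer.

Yes. The L∞ (Chebyshev) norm induces a metric on R^3, and multiplying a metric by a positive constant 7.28 > 0 preserves all four axioms: non-negativity (7.28·||x-y|| ≥ 0), identity (7.28·||x-y|| = 0 ⟺ ||x-y|| = 0 ⟺ x = y), symmetry (||x-y|| = ||y-x||), and the triangle inequality (7.28·||x-z|| ≤ 7.28·||x-y|| + 7.28·||y-z||). So d is a metric.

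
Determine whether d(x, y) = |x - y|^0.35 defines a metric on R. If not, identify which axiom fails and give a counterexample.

Yes. With 0 < p = 0.35 ≤ 1, d(x,y) = |x-y|^0.35 is a metric on R. Non-negativity and symmetry are immediate; |x-y|^0.35 = 0 ⟺ |x-y| = 0 ⟺ x = y. For the triangle inequality, the function t ↦ t^0.35 is subadditive on [0,∞) when p ≤ 1, so |x-z|^0.35 ≤ (|x-y| + |y-z|)^0.35 ≤ |x-y|^0.35 + |y-z|^0.35.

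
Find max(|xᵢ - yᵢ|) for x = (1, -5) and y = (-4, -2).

max(|x_i - y_i|) = max(|1 - (-4)|, |-5 - (-2)|) = max(5, 3) = 5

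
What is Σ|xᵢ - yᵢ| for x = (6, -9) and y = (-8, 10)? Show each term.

Σ|x_i - y_i| = |6 - (-8)| + |-9 - 10| = 14 + 19 = 33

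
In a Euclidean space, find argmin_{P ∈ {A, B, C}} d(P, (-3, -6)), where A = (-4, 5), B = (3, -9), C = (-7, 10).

Distances: d(A) ≈ 11.0454, d(B) ≈ 6.7082, d(C) ≈ 16.4924. Nearest: B = (3, -9) with distance 6.7082.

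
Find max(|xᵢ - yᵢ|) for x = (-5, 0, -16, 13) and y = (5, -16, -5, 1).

max(|x_i - y_i|) = max(|-5 - 5|, |0 - (-16)|, |-16 - (-5)|, |13 - 1|) = max(10, 16, 11, 12) = 16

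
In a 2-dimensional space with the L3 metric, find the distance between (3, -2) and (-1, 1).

(Σ|x_i - y_i|^3)^(1/3) = (|3 - (-1)|^3 + |-2 - 1|^3)^(1/3)
= (4^3 + 3^3)^(1/3) = (64 + 27)^(1/3) = (91)^(1/3) ≈ 4.4979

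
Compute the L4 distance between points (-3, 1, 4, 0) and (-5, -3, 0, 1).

(Σ|x_i - y_i|^4)^(1/4) = (|-3 - (-5)|^4 + |1 - (-3)|^4 + |4 - 0|^4 + |0 - 1|^4)^(1/4)
= (2^4 + 4^4 + 4^4 + 1^4)^(1/4) = (16 + 256 + 256 + 1)^(1/4) = (529)^(1/4) ≈ 4.7958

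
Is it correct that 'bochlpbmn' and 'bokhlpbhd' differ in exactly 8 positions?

Differing positions: 3, 8, 9. Hamming distance = 3, so the claim that d_H = 8 is false.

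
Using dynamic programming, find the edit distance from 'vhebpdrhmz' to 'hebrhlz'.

Let D[i][j] be the edit distance between the first i characters of 'vhebpdrhmz' and the first j characters of 'hebrhlz', with D[i][0] = i, D[0][j] = j, and D[i][j] = D[i-1][j-1] if the characters match, else 1 + min(D[i-1][j], D[i][j-1], D[i-1][j-1]). Filling the table (rows: prefixes of 'vhebpdrhmz', columns: prefixes of 'hebrhlz'):
     ε  h  e  b  r  h  l  z
  ε  0  1  2  3  4  5  6  7
  v  1  1  2  3  4  5  6  7
  h  2  1  2  3  4  4  5  6
  e  3  2  1  2  3  4  5  6
  b  4  3  2  1  2  3  4  5
  p  5  4  3  2  2  3  4  5
  d  6  5  4  3  3  3  4  5
  r  7  6  5  4  3  4  4  5
  h  8  7  6  5  4  3  4  5
  m  9  8  7  6  5  4  4  5
  z 10  9  8  7  6  5  5  4
The bottom-right entry gives D[10][7] = 4, so no sequence of fewer than 4 edits works. Backtracking through the table gives one optimal edit sequence (4 edits):
  vhebpdrhmz → hebpdrhmz (del v @1)
  hebpdrhmz → hebdrhmz (del p @4)
  hebdrhmz → hebrhmz (del d @4)
  hebrhmz → hebrhlz (sub m→l @6)
Edit distance = 4.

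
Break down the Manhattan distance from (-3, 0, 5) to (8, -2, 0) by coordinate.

Σ|x_i - y_i| = |-3 - 8| + |0 - (-2)| + |5 - 0| = 11 + 2 + 5 = 18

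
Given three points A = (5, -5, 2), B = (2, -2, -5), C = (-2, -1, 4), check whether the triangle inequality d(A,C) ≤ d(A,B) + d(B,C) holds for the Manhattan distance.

d(A,B) = 3 + 3 + 7 = 13, d(B,C) = 4 + 1 + 9 = 14, d(A,C) = 7 + 4 + 2 = 13.
d(A,C) = 13 ≤ 13 + 14 = 27. Triangle inequality is satisfied.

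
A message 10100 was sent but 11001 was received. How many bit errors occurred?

Differing positions: 2, 3, 5. Hamming distance = 3.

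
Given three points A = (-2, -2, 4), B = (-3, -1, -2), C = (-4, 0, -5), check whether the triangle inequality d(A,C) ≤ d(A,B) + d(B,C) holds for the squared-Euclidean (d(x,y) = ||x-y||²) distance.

d(A,B) = 1² + 1² + 6² = 38, d(B,C) = 1² + 1² + 3² = 11, d(A,C) = 2² + 2² + 9² = 89.
d(A,C) = 89 > 38 + 11 = 49. Triangle inequality is VIOLATED. (Squared-Euclidean is not a metric — this is a counterexample.)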